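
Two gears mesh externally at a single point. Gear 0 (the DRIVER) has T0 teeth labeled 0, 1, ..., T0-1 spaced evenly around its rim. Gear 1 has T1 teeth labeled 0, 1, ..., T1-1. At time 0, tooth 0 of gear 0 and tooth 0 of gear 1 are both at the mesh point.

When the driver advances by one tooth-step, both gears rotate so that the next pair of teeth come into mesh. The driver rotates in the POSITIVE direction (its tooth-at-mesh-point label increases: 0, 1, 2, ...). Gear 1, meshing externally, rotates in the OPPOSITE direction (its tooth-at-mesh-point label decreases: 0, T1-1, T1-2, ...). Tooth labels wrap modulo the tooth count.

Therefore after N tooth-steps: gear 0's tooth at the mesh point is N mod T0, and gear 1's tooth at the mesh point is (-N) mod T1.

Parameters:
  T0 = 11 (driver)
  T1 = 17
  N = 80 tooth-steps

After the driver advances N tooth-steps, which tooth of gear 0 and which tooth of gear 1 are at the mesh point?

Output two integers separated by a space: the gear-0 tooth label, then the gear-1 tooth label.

Gear 0 (driver, T0=11): tooth at mesh = N mod T0
  80 = 7 * 11 + 3, so 80 mod 11 = 3
  gear 0 tooth = 3
Gear 1 (driven, T1=17): tooth at mesh = (-N) mod T1
  80 = 4 * 17 + 12, so 80 mod 17 = 12
  (-80) mod 17 = (-12) mod 17 = 17 - 12 = 5
Mesh after 80 steps: gear-0 tooth 3 meets gear-1 tooth 5

Answer: 3 5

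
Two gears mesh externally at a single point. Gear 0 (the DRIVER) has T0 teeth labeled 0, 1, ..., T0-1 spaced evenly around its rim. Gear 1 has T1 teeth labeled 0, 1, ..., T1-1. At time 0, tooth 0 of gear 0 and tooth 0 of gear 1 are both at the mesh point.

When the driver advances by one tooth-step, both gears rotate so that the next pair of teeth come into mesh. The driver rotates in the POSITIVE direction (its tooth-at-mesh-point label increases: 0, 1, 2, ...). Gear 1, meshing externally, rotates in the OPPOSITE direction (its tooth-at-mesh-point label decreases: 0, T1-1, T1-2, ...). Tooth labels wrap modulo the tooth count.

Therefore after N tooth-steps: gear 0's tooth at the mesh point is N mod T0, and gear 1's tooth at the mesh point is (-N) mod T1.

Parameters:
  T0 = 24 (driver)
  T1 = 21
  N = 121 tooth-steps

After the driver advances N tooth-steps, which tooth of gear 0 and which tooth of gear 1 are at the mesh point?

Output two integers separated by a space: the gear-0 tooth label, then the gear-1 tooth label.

Gear 0 (driver, T0=24): tooth at mesh = N mod T0
  121 = 5 * 24 + 1, so 121 mod 24 = 1
  gear 0 tooth = 1
Gear 1 (driven, T1=21): tooth at mesh = (-N) mod T1
  121 = 5 * 21 + 16, so 121 mod 21 = 16
  (-121) mod 21 = (-16) mod 21 = 21 - 16 = 5
Mesh after 121 steps: gear-0 tooth 1 meets gear-1 tooth 5

Answer: 1 5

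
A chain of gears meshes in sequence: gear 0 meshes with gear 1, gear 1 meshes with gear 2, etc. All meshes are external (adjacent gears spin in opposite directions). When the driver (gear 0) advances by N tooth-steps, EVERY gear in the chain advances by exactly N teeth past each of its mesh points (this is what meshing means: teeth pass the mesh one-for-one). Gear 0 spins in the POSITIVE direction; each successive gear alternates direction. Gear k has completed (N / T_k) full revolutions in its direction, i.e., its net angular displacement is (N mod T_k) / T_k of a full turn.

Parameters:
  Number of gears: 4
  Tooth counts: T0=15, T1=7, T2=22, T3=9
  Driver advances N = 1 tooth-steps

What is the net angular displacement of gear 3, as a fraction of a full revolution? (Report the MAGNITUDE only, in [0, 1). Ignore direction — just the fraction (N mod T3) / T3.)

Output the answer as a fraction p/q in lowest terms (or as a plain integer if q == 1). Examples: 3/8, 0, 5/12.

Chain of 4 gears, tooth counts: [15, 7, 22, 9]
  gear 0: T0=15, direction=positive, advance = 1 mod 15 = 1 teeth = 1/15 turn
  gear 1: T1=7, direction=negative, advance = 1 mod 7 = 1 teeth = 1/7 turn
  gear 2: T2=22, direction=positive, advance = 1 mod 22 = 1 teeth = 1/22 turn
  gear 3: T3=9, direction=negative, advance = 1 mod 9 = 1 teeth = 1/9 turn
Gear 3: 1 mod 9 = 1
Fraction = 1 / 9 = 1/9 (gcd(1,9)=1) = 1/9

Answer: 1/9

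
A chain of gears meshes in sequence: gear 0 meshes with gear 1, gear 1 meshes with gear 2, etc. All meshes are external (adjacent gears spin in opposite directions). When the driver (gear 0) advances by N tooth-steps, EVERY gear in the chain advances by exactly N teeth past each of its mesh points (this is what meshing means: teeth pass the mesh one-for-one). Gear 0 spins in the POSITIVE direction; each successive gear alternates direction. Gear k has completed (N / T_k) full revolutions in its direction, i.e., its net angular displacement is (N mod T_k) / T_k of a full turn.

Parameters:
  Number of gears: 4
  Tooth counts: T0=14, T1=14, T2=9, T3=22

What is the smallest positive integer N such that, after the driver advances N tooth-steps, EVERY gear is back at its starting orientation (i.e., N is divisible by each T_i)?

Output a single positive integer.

Gear k returns to start when N is a multiple of T_k.
All gears at start simultaneously when N is a common multiple of [14, 14, 9, 22]; the smallest such N is lcm(14, 14, 9, 22).
Start: lcm = T0 = 14
Fold in T1=14: gcd(14, 14) = 14; lcm(14, 14) = 14 * 14 / 14 = 196 / 14 = 14
Fold in T2=9: gcd(14, 9) = 1; lcm(14, 9) = 14 * 9 / 1 = 126 / 1 = 126
Fold in T3=22: gcd(126, 22) = 2; lcm(126, 22) = 126 * 22 / 2 = 2772 / 2 = 1386
Full cycle length = 1386

Answer: 1386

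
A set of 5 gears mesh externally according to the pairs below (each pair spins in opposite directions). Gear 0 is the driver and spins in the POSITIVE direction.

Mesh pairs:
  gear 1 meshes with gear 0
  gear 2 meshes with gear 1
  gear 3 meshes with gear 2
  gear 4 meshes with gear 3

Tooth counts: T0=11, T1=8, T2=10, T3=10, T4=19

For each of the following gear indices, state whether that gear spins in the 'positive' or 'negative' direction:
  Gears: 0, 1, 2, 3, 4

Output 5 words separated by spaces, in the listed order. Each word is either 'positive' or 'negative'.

Answer: positive negative positive negative positive

Derivation:
Gear 0 (driver): positive (depth 0)
  gear 1: meshes with gear 0 -> depth 1 -> negative (opposite of gear 0)
  gear 2: meshes with gear 1 -> depth 2 -> positive (opposite of gear 1)
  gear 3: meshes with gear 2 -> depth 3 -> negative (opposite of gear 2)
  gear 4: meshes with gear 3 -> depth 4 -> positive (opposite of gear 3)
Queried indices 0, 1, 2, 3, 4 -> positive, negative, positive, negative, positive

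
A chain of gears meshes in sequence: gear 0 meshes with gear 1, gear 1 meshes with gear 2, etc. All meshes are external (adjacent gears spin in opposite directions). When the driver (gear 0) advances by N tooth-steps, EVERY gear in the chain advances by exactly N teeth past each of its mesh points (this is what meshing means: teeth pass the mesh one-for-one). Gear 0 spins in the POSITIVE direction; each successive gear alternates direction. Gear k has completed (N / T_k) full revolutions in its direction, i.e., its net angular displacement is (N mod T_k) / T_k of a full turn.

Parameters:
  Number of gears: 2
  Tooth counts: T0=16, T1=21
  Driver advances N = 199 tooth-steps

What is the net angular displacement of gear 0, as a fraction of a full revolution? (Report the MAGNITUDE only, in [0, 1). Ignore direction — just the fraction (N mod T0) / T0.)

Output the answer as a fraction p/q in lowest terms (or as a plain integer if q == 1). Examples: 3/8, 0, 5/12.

Answer: 7/16

Derivation:
Chain of 2 gears, tooth counts: [16, 21]
  gear 0: T0=16, direction=positive, advance = 199 mod 16 = 7 teeth = 7/16 turn
  gear 1: T1=21, direction=negative, advance = 199 mod 21 = 10 teeth = 10/21 turn
Gear 0: 199 mod 16 = 7
Fraction = 7 / 16 = 7/16 (gcd(7,16)=1) = 7/16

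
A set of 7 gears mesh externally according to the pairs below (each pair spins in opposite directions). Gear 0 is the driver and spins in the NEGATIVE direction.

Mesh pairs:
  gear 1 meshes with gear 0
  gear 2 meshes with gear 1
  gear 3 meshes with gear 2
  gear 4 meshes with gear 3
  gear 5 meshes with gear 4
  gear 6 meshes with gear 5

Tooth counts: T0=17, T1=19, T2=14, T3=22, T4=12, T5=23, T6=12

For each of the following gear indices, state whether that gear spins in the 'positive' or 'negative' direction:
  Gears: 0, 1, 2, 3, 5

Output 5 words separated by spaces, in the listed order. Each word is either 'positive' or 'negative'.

Answer: negative positive negative positive positive

Derivation:
Gear 0 (driver): negative (depth 0)
  gear 1: meshes with gear 0 -> depth 1 -> positive (opposite of gear 0)
  gear 2: meshes with gear 1 -> depth 2 -> negative (opposite of gear 1)
  gear 3: meshes with gear 2 -> depth 3 -> positive (opposite of gear 2)
  gear 4: meshes with gear 3 -> depth 4 -> negative (opposite of gear 3)
  gear 5: meshes with gear 4 -> depth 5 -> positive (opposite of gear 4)
  gear 6: meshes with gear 5 -> depth 6 -> negative (opposite of gear 5)
Queried indices 0, 1, 2, 3, 5 -> negative, positive, negative, positive, positive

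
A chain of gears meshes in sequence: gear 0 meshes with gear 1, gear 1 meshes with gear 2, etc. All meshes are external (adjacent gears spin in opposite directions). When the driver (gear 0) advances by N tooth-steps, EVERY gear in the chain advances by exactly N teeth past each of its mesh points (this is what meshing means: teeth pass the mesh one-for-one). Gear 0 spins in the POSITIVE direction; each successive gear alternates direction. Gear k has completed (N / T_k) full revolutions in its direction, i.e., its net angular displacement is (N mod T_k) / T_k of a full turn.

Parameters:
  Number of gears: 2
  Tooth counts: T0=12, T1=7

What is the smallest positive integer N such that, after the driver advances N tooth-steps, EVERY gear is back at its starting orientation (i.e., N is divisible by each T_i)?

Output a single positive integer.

Answer: 84

Derivation:
Gear k returns to start when N is a multiple of T_k.
All gears at start simultaneously when N is a common multiple of [12, 7]; the smallest such N is lcm(12, 7).
Start: lcm = T0 = 12
Fold in T1=7: gcd(12, 7) = 1; lcm(12, 7) = 12 * 7 / 1 = 84 / 1 = 84
Full cycle length = 84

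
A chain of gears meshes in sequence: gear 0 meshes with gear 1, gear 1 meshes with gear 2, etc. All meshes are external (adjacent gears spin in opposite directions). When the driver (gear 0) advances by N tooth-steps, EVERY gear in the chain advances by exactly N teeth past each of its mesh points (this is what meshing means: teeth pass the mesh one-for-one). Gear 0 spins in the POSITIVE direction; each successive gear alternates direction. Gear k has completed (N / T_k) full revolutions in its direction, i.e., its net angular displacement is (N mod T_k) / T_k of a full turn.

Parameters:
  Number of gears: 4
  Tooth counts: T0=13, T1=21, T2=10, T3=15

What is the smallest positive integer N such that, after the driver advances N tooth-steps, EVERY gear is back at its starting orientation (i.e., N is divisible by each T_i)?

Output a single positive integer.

Gear k returns to start when N is a multiple of T_k.
All gears at start simultaneously when N is a common multiple of [13, 21, 10, 15]; the smallest such N is lcm(13, 21, 10, 15).
Start: lcm = T0 = 13
Fold in T1=21: gcd(13, 21) = 1; lcm(13, 21) = 13 * 21 / 1 = 273 / 1 = 273
Fold in T2=10: gcd(273, 10) = 1; lcm(273, 10) = 273 * 10 / 1 = 2730 / 1 = 2730
Fold in T3=15: gcd(2730, 15) = 15; lcm(2730, 15) = 2730 * 15 / 15 = 40950 / 15 = 2730
Full cycle length = 2730

Answer: 2730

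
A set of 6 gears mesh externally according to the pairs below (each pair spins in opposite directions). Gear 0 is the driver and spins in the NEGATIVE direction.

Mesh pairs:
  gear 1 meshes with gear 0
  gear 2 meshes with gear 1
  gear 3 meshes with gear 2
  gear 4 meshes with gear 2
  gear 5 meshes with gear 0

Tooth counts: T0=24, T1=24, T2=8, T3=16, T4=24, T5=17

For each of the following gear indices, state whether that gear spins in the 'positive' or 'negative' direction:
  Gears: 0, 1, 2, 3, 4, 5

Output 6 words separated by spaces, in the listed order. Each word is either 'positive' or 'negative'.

Answer: negative positive negative positive positive positive

Derivation:
Gear 0 (driver): negative (depth 0)
  gear 1: meshes with gear 0 -> depth 1 -> positive (opposite of gear 0)
  gear 2: meshes with gear 1 -> depth 2 -> negative (opposite of gear 1)
  gear 3: meshes with gear 2 -> depth 3 -> positive (opposite of gear 2)
  gear 4: meshes with gear 2 -> depth 3 -> positive (opposite of gear 2)
  gear 5: meshes with gear 0 -> depth 1 -> positive (opposite of gear 0)
Queried indices 0, 1, 2, 3, 4, 5 -> negative, positive, negative, positive, positive, positive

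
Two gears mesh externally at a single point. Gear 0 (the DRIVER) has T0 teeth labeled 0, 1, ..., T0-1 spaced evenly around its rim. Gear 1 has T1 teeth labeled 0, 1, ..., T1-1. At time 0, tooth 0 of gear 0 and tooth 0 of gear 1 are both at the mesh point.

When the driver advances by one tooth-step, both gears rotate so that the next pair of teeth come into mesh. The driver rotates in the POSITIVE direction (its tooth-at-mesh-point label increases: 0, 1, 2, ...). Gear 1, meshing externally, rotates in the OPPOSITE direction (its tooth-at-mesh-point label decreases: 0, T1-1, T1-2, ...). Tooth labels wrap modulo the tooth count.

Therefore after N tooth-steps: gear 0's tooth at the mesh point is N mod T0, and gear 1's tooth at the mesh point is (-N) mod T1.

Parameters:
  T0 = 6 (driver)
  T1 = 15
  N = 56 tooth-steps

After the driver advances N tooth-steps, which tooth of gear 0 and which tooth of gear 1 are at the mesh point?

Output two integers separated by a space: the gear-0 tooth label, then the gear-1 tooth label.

Answer: 2 4

Derivation:
Gear 0 (driver, T0=6): tooth at mesh = N mod T0
  56 = 9 * 6 + 2, so 56 mod 6 = 2
  gear 0 tooth = 2
Gear 1 (driven, T1=15): tooth at mesh = (-N) mod T1
  56 = 3 * 15 + 11, so 56 mod 15 = 11
  (-56) mod 15 = (-11) mod 15 = 15 - 11 = 4
Mesh after 56 steps: gear-0 tooth 2 meets gear-1 tooth 4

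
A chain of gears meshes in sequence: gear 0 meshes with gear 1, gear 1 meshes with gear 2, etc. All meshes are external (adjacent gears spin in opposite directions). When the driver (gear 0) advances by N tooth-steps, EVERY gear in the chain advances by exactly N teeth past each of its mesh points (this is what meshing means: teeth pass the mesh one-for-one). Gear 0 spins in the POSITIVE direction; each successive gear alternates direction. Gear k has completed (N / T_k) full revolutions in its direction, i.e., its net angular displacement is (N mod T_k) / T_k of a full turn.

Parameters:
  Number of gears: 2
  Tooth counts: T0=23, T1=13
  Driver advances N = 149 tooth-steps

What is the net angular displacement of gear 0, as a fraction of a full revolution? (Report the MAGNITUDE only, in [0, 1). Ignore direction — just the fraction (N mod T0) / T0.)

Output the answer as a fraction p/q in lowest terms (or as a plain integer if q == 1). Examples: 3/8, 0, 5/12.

Chain of 2 gears, tooth counts: [23, 13]
  gear 0: T0=23, direction=positive, advance = 149 mod 23 = 11 teeth = 11/23 turn
  gear 1: T1=13, direction=negative, advance = 149 mod 13 = 6 teeth = 6/13 turn
Gear 0: 149 mod 23 = 11
Fraction = 11 / 23 = 11/23 (gcd(11,23)=1) = 11/23

Answer: 11/23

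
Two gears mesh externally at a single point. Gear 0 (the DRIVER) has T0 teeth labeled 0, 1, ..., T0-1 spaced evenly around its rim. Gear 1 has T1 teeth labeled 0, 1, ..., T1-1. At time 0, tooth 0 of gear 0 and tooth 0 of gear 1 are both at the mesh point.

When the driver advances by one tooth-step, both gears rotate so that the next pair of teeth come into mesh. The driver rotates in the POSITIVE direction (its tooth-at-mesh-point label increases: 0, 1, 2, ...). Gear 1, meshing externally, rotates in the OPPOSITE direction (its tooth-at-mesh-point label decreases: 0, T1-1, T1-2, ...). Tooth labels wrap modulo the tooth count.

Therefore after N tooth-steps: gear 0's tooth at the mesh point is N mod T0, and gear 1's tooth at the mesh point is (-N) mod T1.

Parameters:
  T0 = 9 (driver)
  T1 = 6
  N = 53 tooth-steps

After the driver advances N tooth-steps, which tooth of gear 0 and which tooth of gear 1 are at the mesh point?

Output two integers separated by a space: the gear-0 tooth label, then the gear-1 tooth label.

Answer: 8 1

Derivation:
Gear 0 (driver, T0=9): tooth at mesh = N mod T0
  53 = 5 * 9 + 8, so 53 mod 9 = 8
  gear 0 tooth = 8
Gear 1 (driven, T1=6): tooth at mesh = (-N) mod T1
  53 = 8 * 6 + 5, so 53 mod 6 = 5
  (-53) mod 6 = (-5) mod 6 = 6 - 5 = 1
Mesh after 53 steps: gear-0 tooth 8 meets gear-1 tooth 1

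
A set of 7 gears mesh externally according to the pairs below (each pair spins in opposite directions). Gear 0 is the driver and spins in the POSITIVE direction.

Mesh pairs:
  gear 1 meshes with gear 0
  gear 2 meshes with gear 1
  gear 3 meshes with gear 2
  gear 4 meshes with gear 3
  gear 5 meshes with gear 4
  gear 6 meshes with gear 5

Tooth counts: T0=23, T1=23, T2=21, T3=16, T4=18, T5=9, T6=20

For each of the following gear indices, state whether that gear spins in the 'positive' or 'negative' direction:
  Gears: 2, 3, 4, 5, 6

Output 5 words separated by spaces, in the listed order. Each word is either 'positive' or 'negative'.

Gear 0 (driver): positive (depth 0)
  gear 1: meshes with gear 0 -> depth 1 -> negative (opposite of gear 0)
  gear 2: meshes with gear 1 -> depth 2 -> positive (opposite of gear 1)
  gear 3: meshes with gear 2 -> depth 3 -> negative (opposite of gear 2)
  gear 4: meshes with gear 3 -> depth 4 -> positive (opposite of gear 3)
  gear 5: meshes with gear 4 -> depth 5 -> negative (opposite of gear 4)
  gear 6: meshes with gear 5 -> depth 6 -> positive (opposite of gear 5)
Queried indices 2, 3, 4, 5, 6 -> positive, negative, positive, negative, positive

Answer: positive negative positive negative positive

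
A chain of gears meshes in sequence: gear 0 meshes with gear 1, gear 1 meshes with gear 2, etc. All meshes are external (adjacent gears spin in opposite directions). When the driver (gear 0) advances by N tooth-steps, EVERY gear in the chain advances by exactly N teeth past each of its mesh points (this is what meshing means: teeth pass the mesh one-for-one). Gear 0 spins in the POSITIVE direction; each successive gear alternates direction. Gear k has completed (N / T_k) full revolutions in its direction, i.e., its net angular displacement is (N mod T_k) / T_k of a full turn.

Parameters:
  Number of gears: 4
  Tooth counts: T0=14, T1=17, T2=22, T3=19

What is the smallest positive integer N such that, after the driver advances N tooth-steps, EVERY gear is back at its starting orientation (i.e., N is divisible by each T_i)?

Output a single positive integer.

Gear k returns to start when N is a multiple of T_k.
All gears at start simultaneously when N is a common multiple of [14, 17, 22, 19]; the smallest such N is lcm(14, 17, 22, 19).
Start: lcm = T0 = 14
Fold in T1=17: gcd(14, 17) = 1; lcm(14, 17) = 14 * 17 / 1 = 238 / 1 = 238
Fold in T2=22: gcd(238, 22) = 2; lcm(238, 22) = 238 * 22 / 2 = 5236 / 2 = 2618
Fold in T3=19: gcd(2618, 19) = 1; lcm(2618, 19) = 2618 * 19 / 1 = 49742 / 1 = 49742
Full cycle length = 49742

Answer: 49742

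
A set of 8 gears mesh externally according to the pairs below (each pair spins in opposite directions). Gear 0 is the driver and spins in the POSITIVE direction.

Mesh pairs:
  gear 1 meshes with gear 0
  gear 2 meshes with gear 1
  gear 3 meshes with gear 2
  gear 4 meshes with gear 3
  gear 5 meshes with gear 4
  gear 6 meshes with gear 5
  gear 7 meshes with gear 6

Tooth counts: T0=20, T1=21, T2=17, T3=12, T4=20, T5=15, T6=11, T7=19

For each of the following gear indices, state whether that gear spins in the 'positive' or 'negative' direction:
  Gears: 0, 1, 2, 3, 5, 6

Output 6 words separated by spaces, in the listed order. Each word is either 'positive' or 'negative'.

Answer: positive negative positive negative negative positive

Derivation:
Gear 0 (driver): positive (depth 0)
  gear 1: meshes with gear 0 -> depth 1 -> negative (opposite of gear 0)
  gear 2: meshes with gear 1 -> depth 2 -> positive (opposite of gear 1)
  gear 3: meshes with gear 2 -> depth 3 -> negative (opposite of gear 2)
  gear 4: meshes with gear 3 -> depth 4 -> positive (opposite of gear 3)
  gear 5: meshes with gear 4 -> depth 5 -> negative (opposite of gear 4)
  gear 6: meshes with gear 5 -> depth 6 -> positive (opposite of gear 5)
  gear 7: meshes with gear 6 -> depth 7 -> negative (opposite of gear 6)
Queried indices 0, 1, 2, 3, 5, 6 -> positive, negative, positive, negative, negative, positive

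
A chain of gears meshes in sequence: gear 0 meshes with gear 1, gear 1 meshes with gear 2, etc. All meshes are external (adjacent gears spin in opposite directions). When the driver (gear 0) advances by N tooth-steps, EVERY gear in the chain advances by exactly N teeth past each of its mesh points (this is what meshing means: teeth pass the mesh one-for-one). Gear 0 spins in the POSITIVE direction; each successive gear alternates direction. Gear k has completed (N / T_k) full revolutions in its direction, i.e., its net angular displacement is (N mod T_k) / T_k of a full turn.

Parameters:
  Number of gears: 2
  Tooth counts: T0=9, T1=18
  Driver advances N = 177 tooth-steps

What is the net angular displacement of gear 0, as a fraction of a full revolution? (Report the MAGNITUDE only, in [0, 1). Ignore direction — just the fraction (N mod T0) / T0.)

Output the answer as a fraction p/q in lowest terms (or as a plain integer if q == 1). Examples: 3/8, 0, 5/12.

Chain of 2 gears, tooth counts: [9, 18]
  gear 0: T0=9, direction=positive, advance = 177 mod 9 = 6 teeth = 6/9 turn
  gear 1: T1=18, direction=negative, advance = 177 mod 18 = 15 teeth = 15/18 turn
Gear 0: 177 mod 9 = 6
Fraction = 6 / 9 = 2/3 (gcd(6,9)=3) = 2/3

Answer: 2/3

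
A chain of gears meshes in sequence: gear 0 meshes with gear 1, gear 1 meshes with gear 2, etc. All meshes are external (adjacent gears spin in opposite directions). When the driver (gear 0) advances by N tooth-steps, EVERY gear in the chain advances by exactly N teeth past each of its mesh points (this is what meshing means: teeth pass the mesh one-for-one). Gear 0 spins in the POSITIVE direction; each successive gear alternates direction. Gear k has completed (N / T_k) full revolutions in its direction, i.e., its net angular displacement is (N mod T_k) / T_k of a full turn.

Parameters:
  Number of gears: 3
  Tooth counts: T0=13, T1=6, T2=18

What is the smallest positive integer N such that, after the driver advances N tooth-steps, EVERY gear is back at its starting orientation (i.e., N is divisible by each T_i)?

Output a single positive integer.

Answer: 234

Derivation:
Gear k returns to start when N is a multiple of T_k.
All gears at start simultaneously when N is a common multiple of [13, 6, 18]; the smallest such N is lcm(13, 6, 18).
Start: lcm = T0 = 13
Fold in T1=6: gcd(13, 6) = 1; lcm(13, 6) = 13 * 6 / 1 = 78 / 1 = 78
Fold in T2=18: gcd(78, 18) = 6; lcm(78, 18) = 78 * 18 / 6 = 1404 / 6 = 234
Full cycle length = 234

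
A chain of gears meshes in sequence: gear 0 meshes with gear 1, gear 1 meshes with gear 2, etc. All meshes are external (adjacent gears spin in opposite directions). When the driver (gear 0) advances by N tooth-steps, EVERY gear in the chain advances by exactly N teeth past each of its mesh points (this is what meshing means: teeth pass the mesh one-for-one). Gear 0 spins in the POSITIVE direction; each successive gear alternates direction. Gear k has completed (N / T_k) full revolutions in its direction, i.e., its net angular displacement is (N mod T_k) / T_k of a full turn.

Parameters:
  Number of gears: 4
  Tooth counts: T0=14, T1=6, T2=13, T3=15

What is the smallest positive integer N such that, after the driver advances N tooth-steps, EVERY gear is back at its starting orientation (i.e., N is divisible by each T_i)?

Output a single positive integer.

Answer: 2730

Derivation:
Gear k returns to start when N is a multiple of T_k.
All gears at start simultaneously when N is a common multiple of [14, 6, 13, 15]; the smallest such N is lcm(14, 6, 13, 15).
Start: lcm = T0 = 14
Fold in T1=6: gcd(14, 6) = 2; lcm(14, 6) = 14 * 6 / 2 = 84 / 2 = 42
Fold in T2=13: gcd(42, 13) = 1; lcm(42, 13) = 42 * 13 / 1 = 546 / 1 = 546
Fold in T3=15: gcd(546, 15) = 3; lcm(546, 15) = 546 * 15 / 3 = 8190 / 3 = 2730
Full cycle length = 2730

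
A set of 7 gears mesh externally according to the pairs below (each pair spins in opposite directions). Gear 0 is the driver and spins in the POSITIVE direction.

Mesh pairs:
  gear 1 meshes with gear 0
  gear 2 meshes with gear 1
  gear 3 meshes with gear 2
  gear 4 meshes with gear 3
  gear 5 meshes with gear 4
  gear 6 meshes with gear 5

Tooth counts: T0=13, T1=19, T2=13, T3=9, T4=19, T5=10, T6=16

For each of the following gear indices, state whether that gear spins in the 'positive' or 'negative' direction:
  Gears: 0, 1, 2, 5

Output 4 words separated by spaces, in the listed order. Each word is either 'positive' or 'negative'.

Answer: positive negative positive negative

Derivation:
Gear 0 (driver): positive (depth 0)
  gear 1: meshes with gear 0 -> depth 1 -> negative (opposite of gear 0)
  gear 2: meshes with gear 1 -> depth 2 -> positive (opposite of gear 1)
  gear 3: meshes with gear 2 -> depth 3 -> negative (opposite of gear 2)
  gear 4: meshes with gear 3 -> depth 4 -> positive (opposite of gear 3)
  gear 5: meshes with gear 4 -> depth 5 -> negative (opposite of gear 4)
  gear 6: meshes with gear 5 -> depth 6 -> positive (opposite of gear 5)
Queried indices 0, 1, 2, 5 -> positive, negative, positive, negative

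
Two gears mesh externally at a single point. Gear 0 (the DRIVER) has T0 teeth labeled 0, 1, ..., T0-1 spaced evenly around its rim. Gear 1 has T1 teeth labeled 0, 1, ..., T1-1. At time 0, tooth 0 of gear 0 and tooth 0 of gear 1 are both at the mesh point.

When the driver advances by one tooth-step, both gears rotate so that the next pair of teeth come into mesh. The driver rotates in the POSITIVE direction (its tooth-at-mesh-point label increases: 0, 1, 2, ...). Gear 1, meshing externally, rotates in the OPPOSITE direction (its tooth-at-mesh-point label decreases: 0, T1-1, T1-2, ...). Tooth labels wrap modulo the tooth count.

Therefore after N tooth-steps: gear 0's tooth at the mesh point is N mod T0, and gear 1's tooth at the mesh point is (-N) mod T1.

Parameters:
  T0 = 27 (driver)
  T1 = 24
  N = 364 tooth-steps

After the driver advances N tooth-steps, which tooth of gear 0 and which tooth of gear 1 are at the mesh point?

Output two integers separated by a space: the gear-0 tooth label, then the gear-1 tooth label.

Answer: 13 20

Derivation:
Gear 0 (driver, T0=27): tooth at mesh = N mod T0
  364 = 13 * 27 + 13, so 364 mod 27 = 13
  gear 0 tooth = 13
Gear 1 (driven, T1=24): tooth at mesh = (-N) mod T1
  364 = 15 * 24 + 4, so 364 mod 24 = 4
  (-364) mod 24 = (-4) mod 24 = 24 - 4 = 20
Mesh after 364 steps: gear-0 tooth 13 meets gear-1 tooth 20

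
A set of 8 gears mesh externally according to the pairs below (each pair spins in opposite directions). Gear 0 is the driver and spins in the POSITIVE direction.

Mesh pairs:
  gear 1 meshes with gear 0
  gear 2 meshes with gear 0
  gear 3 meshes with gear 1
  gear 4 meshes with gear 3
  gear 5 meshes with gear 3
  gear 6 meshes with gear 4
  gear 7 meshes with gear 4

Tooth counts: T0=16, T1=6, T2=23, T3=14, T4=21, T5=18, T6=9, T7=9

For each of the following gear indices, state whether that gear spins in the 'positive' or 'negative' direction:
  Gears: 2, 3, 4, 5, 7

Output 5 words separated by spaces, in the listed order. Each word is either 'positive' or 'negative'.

Gear 0 (driver): positive (depth 0)
  gear 1: meshes with gear 0 -> depth 1 -> negative (opposite of gear 0)
  gear 2: meshes with gear 0 -> depth 1 -> negative (opposite of gear 0)
  gear 3: meshes with gear 1 -> depth 2 -> positive (opposite of gear 1)
  gear 4: meshes with gear 3 -> depth 3 -> negative (opposite of gear 3)
  gear 5: meshes with gear 3 -> depth 3 -> negative (opposite of gear 3)
  gear 6: meshes with gear 4 -> depth 4 -> positive (opposite of gear 4)
  gear 7: meshes with gear 4 -> depth 4 -> positive (opposite of gear 4)
Queried indices 2, 3, 4, 5, 7 -> negative, positive, negative, negative, positive

Answer: negative positive negative negative positive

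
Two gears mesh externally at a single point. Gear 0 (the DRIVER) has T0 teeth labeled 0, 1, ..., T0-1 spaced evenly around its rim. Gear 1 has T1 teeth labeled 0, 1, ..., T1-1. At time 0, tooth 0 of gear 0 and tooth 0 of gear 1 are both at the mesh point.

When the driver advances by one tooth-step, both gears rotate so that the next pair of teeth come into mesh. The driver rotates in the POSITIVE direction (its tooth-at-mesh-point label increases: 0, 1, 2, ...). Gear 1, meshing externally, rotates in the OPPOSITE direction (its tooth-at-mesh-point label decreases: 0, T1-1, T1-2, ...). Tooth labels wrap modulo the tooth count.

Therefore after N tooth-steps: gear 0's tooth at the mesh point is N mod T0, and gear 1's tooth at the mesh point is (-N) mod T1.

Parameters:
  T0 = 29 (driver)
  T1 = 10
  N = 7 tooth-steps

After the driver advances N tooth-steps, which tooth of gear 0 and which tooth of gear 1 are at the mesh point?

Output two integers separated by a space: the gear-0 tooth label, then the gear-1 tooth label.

Answer: 7 3

Derivation:
Gear 0 (driver, T0=29): tooth at mesh = N mod T0
  7 = 0 * 29 + 7, so 7 mod 29 = 7
  gear 0 tooth = 7
Gear 1 (driven, T1=10): tooth at mesh = (-N) mod T1
  7 = 0 * 10 + 7, so 7 mod 10 = 7
  (-7) mod 10 = (-7) mod 10 = 10 - 7 = 3
Mesh after 7 steps: gear-0 tooth 7 meets gear-1 tooth 3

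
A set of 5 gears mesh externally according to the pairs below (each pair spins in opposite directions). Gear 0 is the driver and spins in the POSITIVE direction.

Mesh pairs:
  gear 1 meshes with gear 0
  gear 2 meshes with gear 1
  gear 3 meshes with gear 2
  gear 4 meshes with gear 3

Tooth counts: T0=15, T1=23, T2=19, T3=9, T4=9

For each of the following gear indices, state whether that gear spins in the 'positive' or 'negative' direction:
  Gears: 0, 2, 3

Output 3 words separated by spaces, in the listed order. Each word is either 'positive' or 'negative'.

Answer: positive positive negative

Derivation:
Gear 0 (driver): positive (depth 0)
  gear 1: meshes with gear 0 -> depth 1 -> negative (opposite of gear 0)
  gear 2: meshes with gear 1 -> depth 2 -> positive (opposite of gear 1)
  gear 3: meshes with gear 2 -> depth 3 -> negative (opposite of gear 2)
  gear 4: meshes with gear 3 -> depth 4 -> positive (opposite of gear 3)
Queried indices 0, 2, 3 -> positive, positive, negative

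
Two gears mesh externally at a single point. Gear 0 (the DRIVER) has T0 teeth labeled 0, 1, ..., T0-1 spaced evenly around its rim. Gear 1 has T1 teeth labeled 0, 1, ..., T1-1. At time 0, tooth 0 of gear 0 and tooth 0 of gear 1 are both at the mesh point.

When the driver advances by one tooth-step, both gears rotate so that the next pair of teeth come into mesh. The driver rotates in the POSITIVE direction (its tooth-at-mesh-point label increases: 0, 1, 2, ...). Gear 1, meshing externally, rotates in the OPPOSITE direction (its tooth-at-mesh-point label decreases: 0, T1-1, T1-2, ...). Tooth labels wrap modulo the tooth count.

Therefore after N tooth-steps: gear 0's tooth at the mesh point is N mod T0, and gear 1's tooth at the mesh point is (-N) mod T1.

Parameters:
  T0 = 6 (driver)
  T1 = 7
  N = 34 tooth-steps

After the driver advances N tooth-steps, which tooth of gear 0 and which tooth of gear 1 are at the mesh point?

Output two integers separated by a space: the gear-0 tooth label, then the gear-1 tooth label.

Gear 0 (driver, T0=6): tooth at mesh = N mod T0
  34 = 5 * 6 + 4, so 34 mod 6 = 4
  gear 0 tooth = 4
Gear 1 (driven, T1=7): tooth at mesh = (-N) mod T1
  34 = 4 * 7 + 6, so 34 mod 7 = 6
  (-34) mod 7 = (-6) mod 7 = 7 - 6 = 1
Mesh after 34 steps: gear-0 tooth 4 meets gear-1 tooth 1

Answer: 4 1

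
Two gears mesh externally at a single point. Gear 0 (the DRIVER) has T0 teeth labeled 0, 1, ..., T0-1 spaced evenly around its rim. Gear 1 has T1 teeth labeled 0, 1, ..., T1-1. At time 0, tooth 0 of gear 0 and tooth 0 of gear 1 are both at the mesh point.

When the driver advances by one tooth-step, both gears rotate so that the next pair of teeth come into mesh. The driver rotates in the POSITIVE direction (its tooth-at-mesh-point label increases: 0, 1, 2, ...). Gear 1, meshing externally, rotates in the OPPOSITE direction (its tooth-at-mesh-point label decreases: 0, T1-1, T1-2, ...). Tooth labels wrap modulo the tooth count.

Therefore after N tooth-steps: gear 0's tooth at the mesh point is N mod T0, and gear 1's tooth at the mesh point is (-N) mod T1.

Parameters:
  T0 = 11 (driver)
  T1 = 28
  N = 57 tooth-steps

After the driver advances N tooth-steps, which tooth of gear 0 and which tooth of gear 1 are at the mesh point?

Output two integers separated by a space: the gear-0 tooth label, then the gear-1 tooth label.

Gear 0 (driver, T0=11): tooth at mesh = N mod T0
  57 = 5 * 11 + 2, so 57 mod 11 = 2
  gear 0 tooth = 2
Gear 1 (driven, T1=28): tooth at mesh = (-N) mod T1
  57 = 2 * 28 + 1, so 57 mod 28 = 1
  (-57) mod 28 = (-1) mod 28 = 28 - 1 = 27
Mesh after 57 steps: gear-0 tooth 2 meets gear-1 tooth 27

Answer: 2 27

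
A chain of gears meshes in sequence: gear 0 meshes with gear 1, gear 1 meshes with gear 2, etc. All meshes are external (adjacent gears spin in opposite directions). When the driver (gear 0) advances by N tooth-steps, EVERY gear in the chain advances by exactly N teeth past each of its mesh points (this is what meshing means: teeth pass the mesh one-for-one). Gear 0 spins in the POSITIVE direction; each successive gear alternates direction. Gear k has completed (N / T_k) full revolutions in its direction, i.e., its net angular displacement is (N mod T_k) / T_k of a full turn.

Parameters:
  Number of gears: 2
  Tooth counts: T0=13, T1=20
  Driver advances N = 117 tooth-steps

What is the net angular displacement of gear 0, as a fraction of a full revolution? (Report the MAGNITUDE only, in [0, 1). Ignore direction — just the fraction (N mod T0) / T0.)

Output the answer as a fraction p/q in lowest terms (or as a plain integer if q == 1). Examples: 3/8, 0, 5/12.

Answer: 0

Derivation:
Chain of 2 gears, tooth counts: [13, 20]
  gear 0: T0=13, direction=positive, advance = 117 mod 13 = 0 teeth = 0/13 turn
  gear 1: T1=20, direction=negative, advance = 117 mod 20 = 17 teeth = 17/20 turn
Gear 0: 117 mod 13 = 0
Fraction = 0 / 13 = 0/1 (gcd(0,13)=13) = 0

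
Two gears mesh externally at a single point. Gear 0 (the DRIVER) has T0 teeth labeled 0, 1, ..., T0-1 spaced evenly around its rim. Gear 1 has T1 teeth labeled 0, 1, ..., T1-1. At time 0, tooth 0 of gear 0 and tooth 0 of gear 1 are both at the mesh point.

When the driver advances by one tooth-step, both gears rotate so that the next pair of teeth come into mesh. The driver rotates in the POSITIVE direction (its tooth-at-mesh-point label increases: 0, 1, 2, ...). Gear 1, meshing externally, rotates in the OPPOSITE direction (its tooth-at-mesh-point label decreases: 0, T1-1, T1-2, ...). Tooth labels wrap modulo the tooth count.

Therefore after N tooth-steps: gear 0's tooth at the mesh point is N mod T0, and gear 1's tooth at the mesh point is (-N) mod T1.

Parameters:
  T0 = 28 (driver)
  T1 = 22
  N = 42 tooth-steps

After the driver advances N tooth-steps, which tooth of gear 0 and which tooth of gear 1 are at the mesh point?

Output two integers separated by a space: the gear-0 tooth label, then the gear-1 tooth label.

Answer: 14 2

Derivation:
Gear 0 (driver, T0=28): tooth at mesh = N mod T0
  42 = 1 * 28 + 14, so 42 mod 28 = 14
  gear 0 tooth = 14
Gear 1 (driven, T1=22): tooth at mesh = (-N) mod T1
  42 = 1 * 22 + 20, so 42 mod 22 = 20
  (-42) mod 22 = (-20) mod 22 = 22 - 20 = 2
Mesh after 42 steps: gear-0 tooth 14 meets gear-1 tooth 2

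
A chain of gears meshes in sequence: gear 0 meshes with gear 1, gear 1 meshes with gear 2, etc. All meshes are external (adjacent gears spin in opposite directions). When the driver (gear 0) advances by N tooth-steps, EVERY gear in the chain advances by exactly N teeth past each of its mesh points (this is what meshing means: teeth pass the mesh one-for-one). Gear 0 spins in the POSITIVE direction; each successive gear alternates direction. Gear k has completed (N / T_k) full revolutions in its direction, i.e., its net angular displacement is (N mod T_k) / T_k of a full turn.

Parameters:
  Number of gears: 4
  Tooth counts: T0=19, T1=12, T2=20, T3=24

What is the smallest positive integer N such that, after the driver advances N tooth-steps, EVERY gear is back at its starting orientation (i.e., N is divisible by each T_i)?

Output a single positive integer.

Answer: 2280

Derivation:
Gear k returns to start when N is a multiple of T_k.
All gears at start simultaneously when N is a common multiple of [19, 12, 20, 24]; the smallest such N is lcm(19, 12, 20, 24).
Start: lcm = T0 = 19
Fold in T1=12: gcd(19, 12) = 1; lcm(19, 12) = 19 * 12 / 1 = 228 / 1 = 228
Fold in T2=20: gcd(228, 20) = 4; lcm(228, 20) = 228 * 20 / 4 = 4560 / 4 = 1140
Fold in T3=24: gcd(1140, 24) = 12; lcm(1140, 24) = 1140 * 24 / 12 = 27360 / 12 = 2280
Full cycle length = 2280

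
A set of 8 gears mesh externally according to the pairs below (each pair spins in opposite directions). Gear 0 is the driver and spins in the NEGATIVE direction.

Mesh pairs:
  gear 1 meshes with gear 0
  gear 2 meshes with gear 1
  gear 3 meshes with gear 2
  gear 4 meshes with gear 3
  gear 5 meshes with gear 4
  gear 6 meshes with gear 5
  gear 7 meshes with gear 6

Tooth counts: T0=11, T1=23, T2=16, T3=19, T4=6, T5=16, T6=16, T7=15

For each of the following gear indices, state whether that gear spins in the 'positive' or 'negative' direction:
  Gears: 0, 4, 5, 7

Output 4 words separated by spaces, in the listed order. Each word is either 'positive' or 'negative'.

Answer: negative negative positive positive

Derivation:
Gear 0 (driver): negative (depth 0)
  gear 1: meshes with gear 0 -> depth 1 -> positive (opposite of gear 0)
  gear 2: meshes with gear 1 -> depth 2 -> negative (opposite of gear 1)
  gear 3: meshes with gear 2 -> depth 3 -> positive (opposite of gear 2)
  gear 4: meshes with gear 3 -> depth 4 -> negative (opposite of gear 3)
  gear 5: meshes with gear 4 -> depth 5 -> positive (opposite of gear 4)
  gear 6: meshes with gear 5 -> depth 6 -> negative (opposite of gear 5)
  gear 7: meshes with gear 6 -> depth 7 -> positive (opposite of gear 6)
Queried indices 0, 4, 5, 7 -> negative, negative, positive, positive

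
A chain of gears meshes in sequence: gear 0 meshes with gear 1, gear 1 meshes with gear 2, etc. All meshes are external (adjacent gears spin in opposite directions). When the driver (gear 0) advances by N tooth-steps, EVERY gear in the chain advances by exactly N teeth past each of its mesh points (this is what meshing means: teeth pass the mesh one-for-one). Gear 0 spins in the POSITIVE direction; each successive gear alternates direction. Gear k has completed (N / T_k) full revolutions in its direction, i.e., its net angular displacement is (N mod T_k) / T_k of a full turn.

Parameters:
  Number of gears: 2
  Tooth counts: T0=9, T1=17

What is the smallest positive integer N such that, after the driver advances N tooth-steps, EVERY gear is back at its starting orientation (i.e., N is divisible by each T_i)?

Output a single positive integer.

Gear k returns to start when N is a multiple of T_k.
All gears at start simultaneously when N is a common multiple of [9, 17]; the smallest such N is lcm(9, 17).
Start: lcm = T0 = 9
Fold in T1=17: gcd(9, 17) = 1; lcm(9, 17) = 9 * 17 / 1 = 153 / 1 = 153
Full cycle length = 153

Answer: 153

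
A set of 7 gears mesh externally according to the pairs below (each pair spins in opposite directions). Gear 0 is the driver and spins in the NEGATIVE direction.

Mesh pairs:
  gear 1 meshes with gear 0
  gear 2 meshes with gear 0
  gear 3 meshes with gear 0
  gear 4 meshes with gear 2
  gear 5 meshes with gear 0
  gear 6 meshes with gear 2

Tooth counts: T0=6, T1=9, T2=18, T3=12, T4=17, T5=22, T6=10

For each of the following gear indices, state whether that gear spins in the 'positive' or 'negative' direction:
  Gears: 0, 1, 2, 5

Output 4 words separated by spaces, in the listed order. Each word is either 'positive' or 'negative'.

Gear 0 (driver): negative (depth 0)
  gear 1: meshes with gear 0 -> depth 1 -> positive (opposite of gear 0)
  gear 2: meshes with gear 0 -> depth 1 -> positive (opposite of gear 0)
  gear 3: meshes with gear 0 -> depth 1 -> positive (opposite of gear 0)
  gear 4: meshes with gear 2 -> depth 2 -> negative (opposite of gear 2)
  gear 5: meshes with gear 0 -> depth 1 -> positive (opposite of gear 0)
  gear 6: meshes with gear 2 -> depth 2 -> negative (opposite of gear 2)
Queried indices 0, 1, 2, 5 -> negative, positive, positive, positive

Answer: negative positive positive positive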